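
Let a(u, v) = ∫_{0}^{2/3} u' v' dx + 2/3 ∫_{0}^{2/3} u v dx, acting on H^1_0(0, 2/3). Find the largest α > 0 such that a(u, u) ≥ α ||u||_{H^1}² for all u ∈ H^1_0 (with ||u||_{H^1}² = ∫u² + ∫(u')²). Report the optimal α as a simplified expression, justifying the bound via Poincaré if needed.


α = (8 + 27*π^2)/(3*(4 + 9*π^2))

Coercivity of a(·,·) on H^1_0(0, 2/3) means a(u, u) ≥ α ||u||_{H^1}² for every u ∈ H^1_0.
The interval has length L = 2/3, and Poincaré/coercivity depend only on L. Here a(u, u) = ∫(u')² + (2/3)·∫u².
Here 0 < c = 2/3 < 1. The condition a(u,u) ≥ α||u||_{H^1}² reads (1−α)∫(u')² ≥ (α−c)∫u². Any admissible α is ≤ 1 (rapidly oscillating u have ∫u²/∫(u')² → 0), and α = 1 would force 0 ≥ (1−c)∫u², impossible since c < 1; so 1−α > 0. By the sharp Poincaré inequality on H^1_0 of an interval of length L, ∫(u')² ≥ (π/L)²∫u² with equality for the first sine mode sin(π(x−x₀)/L) (x₀ the left endpoint), so the inequality holds for all u iff (1−α)(π/L)² ≥ α − c, i.e. α ≤ ((π/L)² + c)/((π/L)² + 1) = (1 + c(L/π)²)/(1 + (L/π)²). With (π/L)² = 9*π^2/4 and c = 2/3, the largest admissible constant is α = ((π/L)² + c)/((π/L)² + 1).
Simplifying, α = (8 + 27*π^2)/(3*(4 + 9*π^2)).


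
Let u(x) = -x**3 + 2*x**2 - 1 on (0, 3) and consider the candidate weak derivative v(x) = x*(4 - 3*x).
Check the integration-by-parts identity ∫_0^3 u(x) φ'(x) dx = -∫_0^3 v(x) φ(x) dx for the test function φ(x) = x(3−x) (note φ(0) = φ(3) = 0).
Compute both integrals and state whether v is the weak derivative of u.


LHS = 189/20, RHS = 189/20. Yes, v = u' weakly.

u(x) = -x**3 + 2*x**2 - 1, classical derivative u'(x) = -3*x**2 + 4*x.
φ(x) = x(3−x), so φ'(x) = 3 - 2*x.
Note φ(0) = φ(3) = 0, so the boundary term u·φ vanishes.
LHS = ∫_0^3 u(x) φ'(x) dx = ∫_0^3 (2*x^4 - 7*x^3 + 6*x^2 + 2*x - 3) dx. Term by term:
  ∫_0^3 2*x^4 dx = 486/5;  ∫_0^3 -7*x^3 dx = -567/4;  ∫_0^3 6*x^2 dx = 54;
  ∫_0^3 2*x dx = 9;  ∫_0^3 -3 dx = -9.
Sum: 486/5 − 567/4 + 54 + 9 − 9 = 189/20.
So LHS = 189/20.
∫_0^3 v(x) φ(x) dx = ∫_0^3 (3*x^4 - 13*x^3 + 12*x^2) dx. Term by term:
  ∫_0^3 3*x^4 dx = 729/5;  ∫_0^3 -13*x^3 dx = -1053/4;  ∫_0^3 12*x^2 dx = 108.
Sum: 729/5 − 1053/4 + 108 = -189/20.
So RHS = -∫_0^3 v(x) φ(x) dx = 189/20.
LHS = RHS, so the identity holds for this test φ.
Moreover u is smooth here and v(x) = u'(x) = -3*x**2 + 4*x pointwise, so the identity holds for every test function. Hence v is the weak derivative of u.


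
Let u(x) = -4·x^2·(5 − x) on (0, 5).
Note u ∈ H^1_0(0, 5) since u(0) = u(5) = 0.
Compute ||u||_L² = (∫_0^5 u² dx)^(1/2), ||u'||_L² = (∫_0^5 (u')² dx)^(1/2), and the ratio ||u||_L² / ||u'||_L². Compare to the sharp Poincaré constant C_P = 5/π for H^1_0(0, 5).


||u||_L² / ||u'||_L² = 5*sqrt(14)/14 < C_P = 5/π.

u(x) = -4·x^2·(5 − x), so u'(x) = 4*x*(3*x - 10).
u(x) = -4·x^2·(5 − x) vanishes at x = 0 and x = 5, so u ∈ H^1_0(0, 5). Differentiate via the product rule and integrate the resulting polynomials term by term.
  ∫_0^5 u² dx = ∫_0^5 (16*x^6 - 160*x^5 + 400*x^4) dx. Term by term:
    ∫_0^5 16*x^6 dx = 1250000/7;  ∫_0^5 -160*x^5 dx = -1250000/3;  ∫_0^5 400*x^4 dx = 250000.
  Sum: 1250000/7 − 1250000/3 + 250000 = 250000/21.
  ∫_0^5 (u')² dx = ∫_0^5 (144*x^4 - 960*x^3 + 1600*x^2) dx. Term by term:
    ∫_0^5 144*x^4 dx = 90000;  ∫_0^5 -960*x^3 dx = -150000;  ∫_0^5 1600*x^2 dx = 200000/3.
  Sum: 90000 − 150000 + 200000/3 = 20000/3.
∫_0^5 u² dx = 250000/21, so ||u||_L² = 500*sqrt(21)/21.
∫_0^5 (u')² dx = 20000/3, so ||u'||_L² = 100*sqrt(6)/3.
Ratio ||u||_L² / ||u'||_L² = 5*sqrt(14)/14.
Sharp Poincaré constant on H^1_0(0, 5) is C_P = L/π = 5/π, achieved by sin(π/5·x).
A polynomial bump cannot attain the sharp Poincaré constant (only the first sine eigenfunction does), so the ratio is strictly less than C_P, consistent with ||u||_L² ≤ C_P ||u'||_L².


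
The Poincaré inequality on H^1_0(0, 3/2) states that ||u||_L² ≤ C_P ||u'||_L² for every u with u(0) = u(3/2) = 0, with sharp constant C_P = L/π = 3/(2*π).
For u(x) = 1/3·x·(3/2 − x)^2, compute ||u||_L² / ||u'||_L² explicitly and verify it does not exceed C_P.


||u||_L² / ||u'||_L² = 3*sqrt(14)/28 < C_P = 3/(2*π).

u(x) = 1/3·x·(3/2 − x)^2, so u'(x) = x^2 - 2*x + 3/4.
u(x) = 1/3·x·(3/2 − x)^2 vanishes at x = 0 and x = 3/2, so u ∈ H^1_0(0, 3/2). Differentiate via the product rule and integrate the resulting polynomials term by term.
  ∫_0^3/2 u² dx = ∫_0^3/2 (x^6/9 - 2*x^5/3 + 3*x^4/2 - 3*x^3/2 + 9*x^2/16) dx. Term by term:
    ∫_0^3/2 x^6/9 dx = 243/896;  ∫_0^3/2 -2*x^5/3 dx = -81/64;  ∫_0^3/2 3*x^4/2 dx = 729/320;
    ∫_0^3/2 -3*x^3/2 dx = -243/128;  ∫_0^3/2 9*x^2/16 dx = 81/128.
  Sum: 243/896 − 81/64 + 729/320 − 243/128 + 81/128 = 81/4480.
  ∫_0^3/2 (u')² dx = ∫_0^3/2 (x^4 - 4*x^3 + 11*x^2/2 - 3*x + 9/16) dx. Term by term:
    ∫_0^3/2 x^4 dx = 243/160;  ∫_0^3/2 -4*x^3 dx = -81/16;  ∫_0^3/2 11*x^2/2 dx = 99/16;
    ∫_0^3/2 -3*x dx = -27/8;  ∫_0^3/2 9/16 dx = 27/32.
  Sum: 243/160 − 81/16 + 99/16 − 27/8 + 27/32 = 9/80.
∫_0^3/2 u² dx = 81/4480, so ||u||_L² = 9*sqrt(70)/560.
∫_0^3/2 (u')² dx = 9/80, so ||u'||_L² = 3*sqrt(5)/20.
Ratio ||u||_L² / ||u'||_L² = 3*sqrt(14)/28.
Sharp Poincaré constant on H^1_0(0, 3/2) is C_P = L/π = 3/(2*π), achieved by sin(2*π/3·x).
A polynomial bump cannot attain the sharp Poincaré constant (only the first sine eigenfunction does), so the ratio is strictly less than C_P, consistent with ||u||_L² ≤ C_P ||u'||_L².


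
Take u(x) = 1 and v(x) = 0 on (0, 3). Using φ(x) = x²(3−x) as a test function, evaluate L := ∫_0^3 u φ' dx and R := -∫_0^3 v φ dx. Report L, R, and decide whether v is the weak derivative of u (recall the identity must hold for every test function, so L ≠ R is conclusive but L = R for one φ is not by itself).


LHS = 0, RHS = 0. Yes, v = u' weakly.

u(x) = 1, classical derivative u'(x) = 0.
φ(x) = x²(3−x), so φ'(x) = 3*x*(2 - x).
Note φ(0) = φ(3) = 0, so the boundary term u·φ vanishes.
LHS = ∫_0^3 u(x) φ'(x) dx = ∫_0^3 (-3*x^2 + 6*x) dx. Term by term:
  ∫_0^3 -3*x^2 dx = -27;  ∫_0^3 6*x dx = 27.
Sum: -27 + 27 = 0.
So LHS = 0.
∫_0^3 v(x) φ(x) dx = ∫_0^3 (0) dx. Term by term:
  ∫_0^3 0 dx = 0.
So RHS = -∫_0^3 v(x) φ(x) dx = 0.
LHS = RHS, so the identity holds for this test φ.
Moreover u is smooth here and v(x) = u'(x) = 0 pointwise, so the identity holds for every test function. Hence v is the weak derivative of u.


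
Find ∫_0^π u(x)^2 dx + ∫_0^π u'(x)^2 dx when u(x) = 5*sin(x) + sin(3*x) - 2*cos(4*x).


||u||_{H^1(0,π)}^2 = 2176/21 + 64*π

u'(x) = 8*sin(4*x) + 5*cos(x) + 3*cos(3*x).
Expand u² and (u')² and integrate term by term on (0, π), using: for integers n ≥ 1, ∫_0^π sin²(nx) dx = ∫_0^π cos²(nx) dx = π/2; for n ≠ n', ∫_0^π sin(nx)sin(n'x) dx = ∫_0^π cos(nx)cos(n'x) dx = 0; and by product-to-sum, ∫_0^π sin(nx)cos(n'x) dx = ½∫_0^π [sin((n+n')x) + sin((n−n')x)] dx, which is 0 when n+n' is even and 2n/(n²−n'²) when n+n' is odd (it need not vanish on (0, π)).
  u² squared terms: (-2)²·∫cos(4x)² dx = 4·π/2 = 2*π;  (5)²·∫sin(x)² dx = 25·π/2 = 25*π/2;  (1)²·∫sin(3x)² dx = 1·π/2 = π/2.
  u² cross terms: 2·(-2)·(5)·∫cos(4x)·sin(x) dx = -20·(-2/15) = 8/3;  2·(-2)·(1)·∫cos(4x)·sin(3x) dx = -4·(-6/7) = 24/7;  2·(5)·(1)·∫sin(x)·sin(3x) dx = 10·(0) = 0.
  So ∫_0^π u² dx = 2*π + 25*π/2 + π/2 + 8/3 + 24/7 + 0 = 128/21 + 15*π.
  (u')² squared terms: (3)²·∫cos(3x)² dx = 9·π/2 = 9*π/2;  (5)²·∫cos(x)² dx = 25·π/2 = 25*π/2;  (8)²·∫sin(4x)² dx = 64·π/2 = 32*π.
  (u')² cross terms: 2·(3)·(5)·∫cos(3x)·cos(x) dx = 30·(0) = 0;  2·(3)·(8)·∫cos(3x)·sin(4x) dx = 48·(8/7) = 384/7;  2·(5)·(8)·∫cos(x)·sin(4x) dx = 80·(8/15) = 128/3.
  So ∫_0^π (u')² dx = 9*π/2 + 25*π/2 + 32*π + 0 + 384/7 + 128/3 = 2048/21 + 49*π.
||u||_{H^1}^2 = (128/21 + 15*π) + (2048/21 + 49*π) = 2176/21 + 64*π.


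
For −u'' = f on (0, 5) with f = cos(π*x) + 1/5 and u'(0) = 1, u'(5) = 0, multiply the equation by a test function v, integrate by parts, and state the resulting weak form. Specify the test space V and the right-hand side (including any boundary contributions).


V = H^1(0, 5) (v unrestricted at boundary; u is determined up to an additive constant); weak form: ∫_0^5 u'v' dx = ∫_0^5 (cos(π*x) + 1/5) v dx − v(0) for all v ∈ V.

Multiply both sides by a test function v and integrate from 0 to 5:
  ∫_0^5 −u''(x) v(x) dx = ∫_0^5 f(x) v(x) dx.
Integrate the LHS by parts once:
  ∫_0^5 −u'' v dx = −[u'(x) v(x)]_0^5 + ∫_0^5 u'(x) v'(x) dx.
Thus ∫_0^5 u'(x) v'(x) dx = ∫_0^5 f(x) v(x) dx + [u'(x) v(x)]_0^5.
Choose V so that boundary terms are either known or forced to vanish.
u has inhomogeneous Neumann u'(0) = 1, u'(5) = 0. [u' v]_0^5 = (0)·v(5) − (1)·v(0) = − v(0). Take V = H^1(0, 5); boundary term becomes part of RHS.
Weak formulation: find u (satisfying any essential BC) such that ∫_0^5 u'(x) v'(x) dx = ∫_0^5 f v dx − v(0) for all v ∈ V (Neumann data are natural BCs: they enter the RHS as boundary terms).
Substituting f(x) = cos(π*x) + 1/5, the right-hand side is ∫_0^5 (cos(π*x) + 1/5) v dx − v(0).
Compatibility check (pure Neumann): taking v ≡ 1 ∈ V gives 0 = ∫_0^5 f dx + (0) − (1), i.e. ∫_0^5 f dx must equal u'(0) − u'(5) = 1. Indeed ∫_0^5 (cos(π*x) + 1/5) dx = 1, so the data are compatible. The solution is then unique only up to an additive constant (fix it e.g. by requiring ∫_0^5 u dx = 0).


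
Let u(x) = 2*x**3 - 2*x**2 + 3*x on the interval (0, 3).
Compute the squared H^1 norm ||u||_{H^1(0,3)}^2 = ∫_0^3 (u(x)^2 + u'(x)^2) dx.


||u||_{H^1}^2 = 72027/35

The H^1 norm (squared) on an interval (0, L) is
  ||u||_{H^1}^2 = ∫_0^L u(x)^2 dx + ∫_0^L u'(x)^2 dx.
Compute u'(x) = 6*x**2 - 4*x + 3.
Then u(x)^2 = 4*x**6 - 8*x**5 + 16*x**4 - 12*x**3 + 9*x**2 and u'(x)^2 = 36*x**4 - 48*x**3 + 52*x**2 - 24*x + 9.
Integrate each monomial from 0 to 3 using ∫_0^3 c·x^n dx = c·3^(n+1)/(n+1):
  ∫_0^3 u(x)^2 dx = ∫_0^3 (4*x^6 - 8*x^5 + 16*x^4 - 12*x^3 + 9*x^2) dx. Term by term:
    ∫_0^3 4*x^6 dx = 8748/7;  ∫_0^3 -8*x^5 dx = -972;  ∫_0^3 16*x^4 dx = 3888/5;
    ∫_0^3 -12*x^3 dx = -243;  ∫_0^3 9*x^2 dx = 81.
  Sum: 8748/7 − 972 + 3888/5 − 243 + 81 = 31266/35.
  ∫_0^3 u'(x)^2 dx = ∫_0^3 (36*x^4 - 48*x^3 + 52*x^2 - 24*x + 9) dx. Term by term:
    ∫_0^3 36*x^4 dx = 8748/5;  ∫_0^3 -48*x^3 dx = -972;  ∫_0^3 52*x^2 dx = 468;
    ∫_0^3 -24*x dx = -108;  ∫_0^3 9 dx = 27.
  Sum: 8748/5 − 972 + 468 − 108 + 27 = 5823/5.
Adding: ||u||_{H^1}^2 = 31266/35 + 5823/5 = 72027/35.


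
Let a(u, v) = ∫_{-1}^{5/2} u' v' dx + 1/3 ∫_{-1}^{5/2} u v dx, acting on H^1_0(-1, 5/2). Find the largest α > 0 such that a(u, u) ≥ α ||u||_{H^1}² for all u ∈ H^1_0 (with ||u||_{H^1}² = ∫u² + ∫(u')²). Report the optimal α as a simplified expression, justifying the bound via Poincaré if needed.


α = (49 + 12*π^2)/(3*(4*π^2 + 49))

Coercivity of a(·,·) on H^1_0(-1, 5/2) means a(u, u) ≥ α ||u||_{H^1}² for every u ∈ H^1_0.
The interval has length L = 7/2, and Poincaré/coercivity depend only on L. Here a(u, u) = ∫(u')² + (1/3)·∫u².
Here 0 < c = 1/3 < 1. The condition a(u,u) ≥ α||u||_{H^1}² reads (1−α)∫(u')² ≥ (α−c)∫u². Any admissible α is ≤ 1 (rapidly oscillating u have ∫u²/∫(u')² → 0), and α = 1 would force 0 ≥ (1−c)∫u², impossible since c < 1; so 1−α > 0. By the sharp Poincaré inequality on H^1_0 of an interval of length L, ∫(u')² ≥ (π/L)²∫u² with equality for the first sine mode sin(π(x−x₀)/L) (x₀ the left endpoint), so the inequality holds for all u iff (1−α)(π/L)² ≥ α − c, i.e. α ≤ ((π/L)² + c)/((π/L)² + 1) = (1 + c(L/π)²)/(1 + (L/π)²). With (π/L)² = 4*π^2/49 and c = 1/3, the largest admissible constant is α = ((π/L)² + c)/((π/L)² + 1).
Simplifying, α = (49 + 12*π^2)/(3*(4*π^2 + 49)).


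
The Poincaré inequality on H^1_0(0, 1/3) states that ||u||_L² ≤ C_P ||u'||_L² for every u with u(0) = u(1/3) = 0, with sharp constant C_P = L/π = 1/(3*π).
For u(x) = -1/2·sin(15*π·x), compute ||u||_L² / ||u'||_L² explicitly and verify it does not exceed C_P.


||u||_L² / ||u'||_L² = 1/(15*π) < C_P = 1/(3*π).

u(x) = -1/2·sin(15*π·x), so u'(x) = -15*π*cos(15*π*x)/2.
Writing u(x) = A·sin(kπx/L) with A = -1/2 and k = 5, use ∫_0^L sin²(kπx/L) dx = L/2 and ∫_0^L cos²(kπx/L) dx = L/2.
u² = 1/4·sin²(15*π·x) and (u')² = 225*π^2/4·cos²(15*π·x), and each of sin², cos² integrates to L/2 = 1/6 over (0, 1/3).
∫_0^1/3 u² dx = 1/24, so ||u||_L² = sqrt(6)/12.
∫_0^1/3 (u')² dx = 75*π^2/8, so ||u'||_L² = 5*sqrt(6)*π/4.
Ratio ||u||_L² / ||u'||_L² = 1/(15*π).
Sharp Poincaré constant on H^1_0(0, 1/3) is C_P = L/π = 1/(3*π), achieved by sin(3*π·x).
This is the k = 5 harmonic; the ratio L/(kπ) is strictly less than C_P = L/π, consistent with the sharp inequality ||u||_L² ≤ C_P ||u'||_L².


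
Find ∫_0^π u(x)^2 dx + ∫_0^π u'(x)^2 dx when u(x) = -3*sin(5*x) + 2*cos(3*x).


||u||_{H^1(0,π)}^2 = 137*π

u'(x) = -6*sin(3*x) - 15*cos(5*x).
Expand u² and (u')² and integrate term by term on (0, π), using: for integers n ≥ 1, ∫_0^π sin²(nx) dx = ∫_0^π cos²(nx) dx = π/2; for n ≠ n', ∫_0^π sin(nx)sin(n'x) dx = ∫_0^π cos(nx)cos(n'x) dx = 0; and by product-to-sum, ∫_0^π sin(nx)cos(n'x) dx = ½∫_0^π [sin((n+n')x) + sin((n−n')x)] dx, which is 0 when n+n' is even and 2n/(n²−n'²) when n+n' is odd (it need not vanish on (0, π)).
  u² squared terms: (-3)²·∫sin(5x)² dx = 9·π/2 = 9*π/2;  (2)²·∫cos(3x)² dx = 4·π/2 = 2*π.
  u² cross terms: 2·(-3)·(2)·∫sin(5x)·cos(3x) dx = -12·(0) = 0.
  So ∫_0^π u² dx = 9*π/2 + 2*π + 0 = 13*π/2.
  (u')² squared terms: (-15)²·∫cos(5x)² dx = 225·π/2 = 225*π/2;  (-6)²·∫sin(3x)² dx = 36·π/2 = 18*π.
  (u')² cross terms: 2·(-15)·(-6)·∫cos(5x)·sin(3x) dx = 180·(0) = 0.
  So ∫_0^π (u')² dx = 225*π/2 + 18*π + 0 = 261*π/2.
||u||_{H^1}^2 = (13*π/2) + (261*π/2) = 137*π.


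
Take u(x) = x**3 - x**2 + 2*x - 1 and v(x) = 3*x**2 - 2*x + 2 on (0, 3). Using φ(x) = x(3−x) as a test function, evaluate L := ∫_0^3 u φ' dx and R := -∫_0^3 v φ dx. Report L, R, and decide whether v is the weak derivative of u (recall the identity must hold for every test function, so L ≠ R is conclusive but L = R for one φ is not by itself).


LHS = -639/20, RHS = -639/20. Yes, v = u' weakly.

u(x) = x**3 - x**2 + 2*x - 1, classical derivative u'(x) = 3*x**2 - 2*x + 2.
φ(x) = x(3−x), so φ'(x) = 3 - 2*x.
Note φ(0) = φ(3) = 0, so the boundary term u·φ vanishes.
LHS = ∫_0^3 u(x) φ'(x) dx = ∫_0^3 (-2*x^4 + 5*x^3 - 7*x^2 + 8*x - 3) dx. Term by term:
  ∫_0^3 -2*x^4 dx = -486/5;  ∫_0^3 5*x^3 dx = 405/4;  ∫_0^3 -7*x^2 dx = -63;
  ∫_0^3 8*x dx = 36;  ∫_0^3 -3 dx = -9.
Sum: -486/5 + 405/4 − 63 + 36 − 9 = -639/20.
So LHS = -639/20.
∫_0^3 v(x) φ(x) dx = ∫_0^3 (-3*x^4 + 11*x^3 - 8*x^2 + 6*x) dx. Term by term:
  ∫_0^3 -3*x^4 dx = -729/5;  ∫_0^3 11*x^3 dx = 891/4;  ∫_0^3 -8*x^2 dx = -72;
  ∫_0^3 6*x dx = 27.
Sum: -729/5 + 891/4 − 72 + 27 = 639/20.
So RHS = -∫_0^3 v(x) φ(x) dx = -639/20.
LHS = RHS, so the identity holds for this test φ.
Moreover u is smooth here and v(x) = u'(x) = 3*x**2 - 2*x + 2 pointwise, so the identity holds for every test function. Hence v is the weak derivative of u.


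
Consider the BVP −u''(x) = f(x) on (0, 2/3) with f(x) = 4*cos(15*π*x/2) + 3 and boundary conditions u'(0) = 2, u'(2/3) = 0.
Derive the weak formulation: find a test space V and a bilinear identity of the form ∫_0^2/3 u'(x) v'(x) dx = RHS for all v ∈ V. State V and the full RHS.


V = H^1(0, 2/3) (v unrestricted at boundary; u is determined up to an additive constant); weak form: ∫_0^2/3 u'v' dx = ∫_0^2/3 (4*cos(15*π*x/2) + 3) v dx − 2·v(0) for all v ∈ V.

Multiply both sides by a test function v and integrate from 0 to 2/3:
  ∫_0^2/3 −u''(x) v(x) dx = ∫_0^2/3 f(x) v(x) dx.
Integrate the LHS by parts once:
  ∫_0^2/3 −u'' v dx = −[u'(x) v(x)]_0^2/3 + ∫_0^2/3 u'(x) v'(x) dx.
Thus ∫_0^2/3 u'(x) v'(x) dx = ∫_0^2/3 f(x) v(x) dx + [u'(x) v(x)]_0^2/3.
Choose V so that boundary terms are either known or forced to vanish.
u has inhomogeneous Neumann u'(0) = 2, u'(2/3) = 0. [u' v]_0^2/3 = (0)·v(2/3) − (2)·v(0) = − 2·v(0). Take V = H^1(0, 2/3); boundary term becomes part of RHS.
Weak formulation: find u (satisfying any essential BC) such that ∫_0^2/3 u'(x) v'(x) dx = ∫_0^2/3 f v dx − 2·v(0) for all v ∈ V (Neumann data are natural BCs: they enter the RHS as boundary terms).
Substituting f(x) = 4*cos(15*π*x/2) + 3, the right-hand side is ∫_0^2/3 (4*cos(15*π*x/2) + 3) v dx − 2·v(0).
Compatibility check (pure Neumann): taking v ≡ 1 ∈ V gives 0 = ∫_0^2/3 f dx + (0) − (2), i.e. ∫_0^2/3 f dx must equal u'(0) − u'(2/3) = 2. Indeed ∫_0^2/3 (4*cos(15*π*x/2) + 3) dx = 2, so the data are compatible. The solution is then unique only up to an additive constant (fix it e.g. by requiring ∫_0^2/3 u dx = 0).


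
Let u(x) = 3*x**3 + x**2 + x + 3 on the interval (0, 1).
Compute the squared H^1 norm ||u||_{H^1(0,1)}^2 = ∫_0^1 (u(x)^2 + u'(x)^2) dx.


||u||_{H^1}^2 = 6148/105

The H^1 norm (squared) on an interval (0, L) is
  ||u||_{H^1}^2 = ∫_0^L u(x)^2 dx + ∫_0^L u'(x)^2 dx.
Compute u'(x) = 9*x**2 + 2*x + 1.
Then u(x)^2 = 9*x**6 + 6*x**5 + 7*x**4 + 20*x**3 + 7*x**2 + 6*x + 9 and u'(x)^2 = 81*x**4 + 36*x**3 + 22*x**2 + 4*x + 1.
Integrate each monomial from 0 to 1 using ∫_0^1 c·x^n dx = c·1^(n+1)/(n+1):
  ∫_0^1 u(x)^2 dx = ∫_0^1 (9*x^6 + 6*x^5 + 7*x^4 + 20*x^3 + 7*x^2 + 6*x + 9) dx. Term by term:
    ∫_0^1 9*x^6 dx = 9/7;  ∫_0^1 6*x^5 dx = 1;  ∫_0^1 7*x^4 dx = 7/5;
    ∫_0^1 20*x^3 dx = 5;  ∫_0^1 7*x^2 dx = 7/3;  ∫_0^1 6*x dx = 3;
    ∫_0^1 9 dx = 9.
  Sum: 9/7 + 1 + 7/5 + 5 + 7/3 + 3 + 9 = 2417/105.
  ∫_0^1 u'(x)^2 dx = ∫_0^1 (81*x^4 + 36*x^3 + 22*x^2 + 4*x + 1) dx. Term by term:
    ∫_0^1 81*x^4 dx = 81/5;  ∫_0^1 36*x^3 dx = 9;  ∫_0^1 22*x^2 dx = 22/3;
    ∫_0^1 4*x dx = 2;  ∫_0^1 1 dx = 1.
  Sum: 81/5 + 9 + 22/3 + 2 + 1 = 533/15.
Adding: ||u||_{H^1}^2 = 2417/105 + 533/15 = 6148/105.


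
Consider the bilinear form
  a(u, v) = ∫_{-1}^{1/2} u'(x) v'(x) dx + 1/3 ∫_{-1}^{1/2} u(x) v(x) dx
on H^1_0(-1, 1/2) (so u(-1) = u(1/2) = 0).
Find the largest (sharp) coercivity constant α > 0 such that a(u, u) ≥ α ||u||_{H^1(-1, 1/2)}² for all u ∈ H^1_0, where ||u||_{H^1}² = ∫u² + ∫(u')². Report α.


α = (3 + 4*π^2)/(9 + 4*π^2)

Coercivity of a(·,·) on H^1_0(-1, 1/2) means a(u, u) ≥ α ||u||_{H^1}² for every u ∈ H^1_0.
The interval has length L = 3/2, and Poincaré/coercivity depend only on L. Here a(u, u) = ∫(u')² + (1/3)·∫u².
Here 0 < c = 1/3 < 1. The condition a(u,u) ≥ α||u||_{H^1}² reads (1−α)∫(u')² ≥ (α−c)∫u². Any admissible α is ≤ 1 (rapidly oscillating u have ∫u²/∫(u')² → 0), and α = 1 would force 0 ≥ (1−c)∫u², impossible since c < 1; so 1−α > 0. By the sharp Poincaré inequality on H^1_0 of an interval of length L, ∫(u')² ≥ (π/L)²∫u² with equality for the first sine mode sin(π(x−x₀)/L) (x₀ the left endpoint), so the inequality holds for all u iff (1−α)(π/L)² ≥ α − c, i.e. α ≤ ((π/L)² + c)/((π/L)² + 1) = (1 + c(L/π)²)/(1 + (L/π)²). With (π/L)² = 4*π^2/9 and c = 1/3, the largest admissible constant is α = ((π/L)² + c)/((π/L)² + 1).
Simplifying, α = (3 + 4*π^2)/(9 + 4*π^2).


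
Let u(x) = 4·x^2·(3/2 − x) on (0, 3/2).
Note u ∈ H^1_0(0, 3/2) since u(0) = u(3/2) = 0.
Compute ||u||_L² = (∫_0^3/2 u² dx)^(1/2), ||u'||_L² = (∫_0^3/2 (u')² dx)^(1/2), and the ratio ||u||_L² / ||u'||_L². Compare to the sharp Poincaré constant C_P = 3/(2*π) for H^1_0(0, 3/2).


||u||_L² / ||u'||_L² = 3*sqrt(14)/28 < C_P = 3/(2*π).

u(x) = 4·x^2·(3/2 − x), so u'(x) = 12*x*(1 - x).
u(x) = 4·x^2·(3/2 − x) vanishes at x = 0 and x = 3/2, so u ∈ H^1_0(0, 3/2). Differentiate via the product rule and integrate the resulting polynomials term by term.
  ∫_0^3/2 u² dx = ∫_0^3/2 (16*x^6 - 48*x^5 + 36*x^4) dx. Term by term:
    ∫_0^3/2 16*x^6 dx = 2187/56;  ∫_0^3/2 -48*x^5 dx = -729/8;  ∫_0^3/2 36*x^4 dx = 2187/40.
  Sum: 2187/56 − 729/8 + 2187/40 = 729/280.
  ∫_0^3/2 (u')² dx = ∫_0^3/2 (144*x^4 - 288*x^3 + 144*x^2) dx. Term by term:
    ∫_0^3/2 144*x^4 dx = 2187/10;  ∫_0^3/2 -288*x^3 dx = -729/2;  ∫_0^3/2 144*x^2 dx = 162.
  Sum: 2187/10 − 729/2 + 162 = 81/5.
∫_0^3/2 u² dx = 729/280, so ||u||_L² = 27*sqrt(70)/140.
∫_0^3/2 (u')² dx = 81/5, so ||u'||_L² = 9*sqrt(5)/5.
Ratio ||u||_L² / ||u'||_L² = 3*sqrt(14)/28.
Sharp Poincaré constant on H^1_0(0, 3/2) is C_P = L/π = 3/(2*π), achieved by sin(2*π/3·x).
A polynomial bump cannot attain the sharp Poincaré constant (only the first sine eigenfunction does), so the ratio is strictly less than C_P, consistent with ||u||_L² ≤ C_P ||u'||_L².


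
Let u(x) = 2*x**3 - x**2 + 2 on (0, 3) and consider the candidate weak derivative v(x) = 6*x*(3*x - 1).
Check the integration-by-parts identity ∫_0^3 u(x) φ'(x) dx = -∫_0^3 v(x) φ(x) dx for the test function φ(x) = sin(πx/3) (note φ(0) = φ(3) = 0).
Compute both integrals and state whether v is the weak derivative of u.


LHS = -144/π + 648/π^3, RHS = -432/π + 1944/π^3. No, v is not the weak derivative of u.

u(x) = 2*x**3 - x**2 + 2, classical derivative u'(x) = 6*x**2 - 2*x.
φ(x) = sin(πx/3), so φ'(x) = π*cos(π*x/3)/3.
Note φ(0) = φ(3) = 0, so the boundary term u·φ vanishes.
LHS = ∫_0^3 u(x) φ'(x) dx = ∫_0^3 (2*π*x^3*cos(π*x/3)/3 - π*x^2*cos(π*x/3)/3 + 2*π*cos(π*x/3)/3) dx. Term by term:
  ∫_0^3 2*π*cos(π*x/3)/3 dx = 0;  ∫_0^3 -π*x^2*cos(π*x/3)/3 dx = 18/π;  ∫_0^3 2*π*x^3*cos(π*x/3)/3 dx = -162/π + 648/π^3.
Sum: 0 + 18/π + -162/π + 648/π^3 = -144/π + 648/π^3.
So LHS = -144/π + 648/π^3.
∫_0^3 v(x) φ(x) dx = ∫_0^3 (18*x^2*sin(π*x/3) - 6*x*sin(π*x/3)) dx. Term by term:
  ∫_0^3 -6*x*sin(π*x/3) dx = -54/π;  ∫_0^3 18*x^2*sin(π*x/3) dx = -1944/π^3 + 486/π.
Sum: -54/π + -1944/π^3 + 486/π = -1944/π^3 + 432/π.
So RHS = -∫_0^3 v(x) φ(x) dx = -432/π + 1944/π^3.
LHS − RHS = -1296/π^3 + 288/π ≠ 0, so the identity fails.
(For a valid weak derivative the identity must hold for EVERY test function, in particular this one. The failure shows v is NOT the weak derivative of u.)
Correct weak derivative would be u'(x) = 6*x**2 - 2*x.


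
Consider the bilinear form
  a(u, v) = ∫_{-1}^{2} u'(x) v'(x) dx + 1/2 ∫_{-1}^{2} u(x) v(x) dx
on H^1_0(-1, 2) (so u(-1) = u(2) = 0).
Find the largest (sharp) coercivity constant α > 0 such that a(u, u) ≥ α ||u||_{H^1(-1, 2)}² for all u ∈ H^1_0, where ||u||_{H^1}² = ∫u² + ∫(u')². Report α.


α = (9/2 + π^2)/(9 + π^2)

Coercivity of a(·,·) on H^1_0(-1, 2) means a(u, u) ≥ α ||u||_{H^1}² for every u ∈ H^1_0.
The interval has length L = 3, and Poincaré/coercivity depend only on L. Here a(u, u) = ∫(u')² + (1/2)·∫u².
Here 0 < c = 1/2 < 1. The condition a(u,u) ≥ α||u||_{H^1}² reads (1−α)∫(u')² ≥ (α−c)∫u². Any admissible α is ≤ 1 (rapidly oscillating u have ∫u²/∫(u')² → 0), and α = 1 would force 0 ≥ (1−c)∫u², impossible since c < 1; so 1−α > 0. By the sharp Poincaré inequality on H^1_0 of an interval of length L, ∫(u')² ≥ (π/L)²∫u² with equality for the first sine mode sin(π(x−x₀)/L) (x₀ the left endpoint), so the inequality holds for all u iff (1−α)(π/L)² ≥ α − c, i.e. α ≤ ((π/L)² + c)/((π/L)² + 1) = (1 + c(L/π)²)/(1 + (L/π)²). With (π/L)² = π^2/9 and c = 1/2, the largest admissible constant is α = ((π/L)² + c)/((π/L)² + 1).
Simplifying, α = (9/2 + π^2)/(9 + π^2).


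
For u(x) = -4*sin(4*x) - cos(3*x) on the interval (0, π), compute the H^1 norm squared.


||u||_{H^1(0,π)}^2 = 640/7 + 141*π

u'(x) = 3*sin(3*x) - 16*cos(4*x).
Expand u² and (u')² and integrate term by term on (0, π), using: for integers n ≥ 1, ∫_0^π sin²(nx) dx = ∫_0^π cos²(nx) dx = π/2; for n ≠ n', ∫_0^π sin(nx)sin(n'x) dx = ∫_0^π cos(nx)cos(n'x) dx = 0; and by product-to-sum, ∫_0^π sin(nx)cos(n'x) dx = ½∫_0^π [sin((n+n')x) + sin((n−n')x)] dx, which is 0 when n+n' is even and 2n/(n²−n'²) when n+n' is odd (it need not vanish on (0, π)).
  u² squared terms: (-1)²·∫cos(3x)² dx = 1·π/2 = π/2;  (-4)²·∫sin(4x)² dx = 16·π/2 = 8*π.
  u² cross terms: 2·(-1)·(-4)·∫cos(3x)·sin(4x) dx = 8·(8/7) = 64/7.
  So ∫_0^π u² dx = π/2 + 8*π + 64/7 = 64/7 + 17*π/2.
  (u')² squared terms: (-16)²·∫cos(4x)² dx = 256·π/2 = 128*π;  (3)²·∫sin(3x)² dx = 9·π/2 = 9*π/2.
  (u')² cross terms: 2·(-16)·(3)·∫cos(4x)·sin(3x) dx = -96·(-6/7) = 576/7.
  So ∫_0^π (u')² dx = 128*π + 9*π/2 + 576/7 = 576/7 + 265*π/2.
||u||_{H^1}^2 = (64/7 + 17*π/2) + (576/7 + 265*π/2) = 640/7 + 141*π.


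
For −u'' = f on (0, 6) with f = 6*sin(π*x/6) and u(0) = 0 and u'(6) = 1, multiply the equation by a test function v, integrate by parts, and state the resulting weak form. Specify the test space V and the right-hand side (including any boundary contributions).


V = {v ∈ H^1(0, 6) : v(0) = 0} (test functions vanish at x = 0 where u is specified); weak form: ∫_0^6 u'v' dx = ∫_0^6 (6*sin(π*x/6)) v dx + v(6) for all v ∈ V.

Multiply both sides by a test function v and integrate from 0 to 6:
  ∫_0^6 −u''(x) v(x) dx = ∫_0^6 f(x) v(x) dx.
Integrate the LHS by parts once:
  ∫_0^6 −u'' v dx = −[u'(x) v(x)]_0^6 + ∫_0^6 u'(x) v'(x) dx.
Thus ∫_0^6 u'(x) v'(x) dx = ∫_0^6 f(x) v(x) dx + [u'(x) v(x)]_0^6.
Choose V so that boundary terms are either known or forced to vanish.
Mixed BC: u(0) = 0 (Dirichlet) and u'(6) = 1 (Neumann). Define V = {v ∈ H^1(0, 6) : v(0) = 0}. Then [u' v]_0^6 = u'(6)·v(6) − u'(0)·0 = v(6).
Weak formulation: find u (satisfying any essential BC) such that ∫_0^6 u'(x) v'(x) dx = ∫_0^6 f v dx + v(6) for all v ∈ V (Dirichlet at 0 absorbed into V; Neumann datum at x = 6 contributes the boundary term).
Substituting f(x) = 6*sin(π*x/6), the right-hand side is ∫_0^6 (6*sin(π*x/6)) v dx + v(6).


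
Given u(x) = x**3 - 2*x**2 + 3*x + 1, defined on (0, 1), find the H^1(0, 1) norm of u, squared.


||u||_{H^1}^2 = 1843/210

The H^1 norm (squared) on an interval (0, L) is
  ||u||_{H^1}^2 = ∫_0^L u(x)^2 dx + ∫_0^L u'(x)^2 dx.
Compute u'(x) = 3*x**2 - 4*x + 3.
Then u(x)^2 = x**6 - 4*x**5 + 10*x**4 - 10*x**3 + 5*x**2 + 6*x + 1 and u'(x)^2 = 9*x**4 - 24*x**3 + 34*x**2 - 24*x + 9.
Integrate each monomial from 0 to 1 using ∫_0^1 c·x^n dx = c·1^(n+1)/(n+1):
  ∫_0^1 u(x)^2 dx = ∫_0^1 (x^6 - 4*x^5 + 10*x^4 - 10*x^3 + 5*x^2 + 6*x + 1) dx. Term by term:
    ∫_0^1 x^6 dx = 1/7;  ∫_0^1 -4*x^5 dx = -2/3;  ∫_0^1 10*x^4 dx = 2;
    ∫_0^1 -10*x^3 dx = -5/2;  ∫_0^1 5*x^2 dx = 5/3;  ∫_0^1 6*x dx = 3;
    ∫_0^1 1 dx = 1.
  Sum: 1/7 − 2/3 + 2 − 5/2 + 5/3 + 3 + 1 = 65/14.
  ∫_0^1 u'(x)^2 dx = ∫_0^1 (9*x^4 - 24*x^3 + 34*x^2 - 24*x + 9) dx. Term by term:
    ∫_0^1 9*x^4 dx = 9/5;  ∫_0^1 -24*x^3 dx = -6;  ∫_0^1 34*x^2 dx = 34/3;
    ∫_0^1 -24*x dx = -12;  ∫_0^1 9 dx = 9.
  Sum: 9/5 − 6 + 34/3 − 12 + 9 = 62/15.
Adding: ||u||_{H^1}^2 = 65/14 + 62/15 = 1843/210.


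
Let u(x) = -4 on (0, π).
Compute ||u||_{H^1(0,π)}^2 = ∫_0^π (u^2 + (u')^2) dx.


||u||_{H^1(0,π)}^2 = 16*π

u'(x) = 0.
Expand u² and (u')² and integrate term by term on (0, π), using: for integers n ≥ 1, ∫_0^π sin²(nx) dx = ∫_0^π cos²(nx) dx = π/2; for n ≠ n', ∫_0^π sin(nx)sin(n'x) dx = ∫_0^π cos(nx)cos(n'x) dx = 0; and by product-to-sum, ∫_0^π sin(nx)cos(n'x) dx = ½∫_0^π [sin((n+n')x) + sin((n−n')x)] dx, which is 0 when n+n' is even and 2n/(n²−n'²) when n+n' is odd (it need not vanish on (0, π)). For the constant mode: ∫_0^π 1 dx = π, ∫_0^π cos(nx) dx = 0, ∫_0^π sin(nx) dx = (1−(−1)^n)/n.
  u² squared terms: (-4)²·∫1 dx = 16·π = 16*π.
  So ∫_0^π u² dx = 16*π.
  u' ≡ 0, so ∫_0^π (u')² dx = 0.
||u||_{H^1}^2 = (16*π) + (0) = 16*π.


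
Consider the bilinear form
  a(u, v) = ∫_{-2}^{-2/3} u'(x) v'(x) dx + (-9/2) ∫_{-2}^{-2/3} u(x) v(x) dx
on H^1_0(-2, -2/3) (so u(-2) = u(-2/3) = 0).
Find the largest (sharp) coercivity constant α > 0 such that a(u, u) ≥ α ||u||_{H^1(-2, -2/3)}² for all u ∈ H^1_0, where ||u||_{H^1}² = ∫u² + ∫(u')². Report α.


α = 9*(-8 + π^2)/(16 + 9*π^2)

Coercivity of a(·,·) on H^1_0(-2, -2/3) means a(u, u) ≥ α ||u||_{H^1}² for every u ∈ H^1_0.
The interval has length L = 4/3, and Poincaré/coercivity depend only on L. Here a(u, u) = ∫(u')² + (-9/2)·∫u².
Here c = -9/2 < 0 with |c| < (π/L)² = 9*π^2/16, so coercivity still holds. The condition a(u,u) ≥ α||u||_{H^1}² reads (1−α)∫(u')² ≥ (α−c)∫u². Any admissible α is ≤ 1 (rapidly oscillating u have ∫u²/∫(u')² → 0), and α = 1 would force 0 ≥ (1−c)∫u², impossible since c < 1; so 1−α > 0. By the sharp Poincaré inequality on H^1_0 of an interval of length L, ∫(u')² ≥ (π/L)²∫u² with equality for the first sine mode sin(π(x−x₀)/L) (x₀ the left endpoint), so the inequality holds for all u iff (1−α)(π/L)² ≥ α − c, i.e. α ≤ ((π/L)² + c)/((π/L)² + 1) = (1 + c(L/π)²)/(1 + (L/π)²). (Direct route, valid since c ≤ 0: Poincaré gives c∫u² ≥ c(L/π)²∫(u')², so a(u,u) ≥ (1 + c(L/π)²)∫(u')², while ||u||_{H^1}² ≤ (1 + (L/π)²)∫(u')²; dividing yields the same α.) With (π/L)² = 9*π^2/16 and c = -9/2, the largest admissible constant is α = ((π/L)² + c)/((π/L)² + 1).
Simplifying, α = 9*(-8 + π^2)/(16 + 9*π^2).


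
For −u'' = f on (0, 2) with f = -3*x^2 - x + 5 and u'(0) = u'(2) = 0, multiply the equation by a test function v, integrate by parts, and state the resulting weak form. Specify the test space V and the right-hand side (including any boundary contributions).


V = H^1(0, 2) (no boundary constraint on v; u is determined up to an additive constant); weak form: ∫_0^2 u'v' dx = ∫_0^2 (-3*x^2 - x + 5) v dx for all v ∈ V.

Multiply both sides by a test function v and integrate from 0 to 2:
  ∫_0^2 −u''(x) v(x) dx = ∫_0^2 f(x) v(x) dx.
Integrate the LHS by parts once:
  ∫_0^2 −u'' v dx = −[u'(x) v(x)]_0^2 + ∫_0^2 u'(x) v'(x) dx.
Thus ∫_0^2 u'(x) v'(x) dx = ∫_0^2 f(x) v(x) dx + [u'(x) v(x)]_0^2.
Choose V so that boundary terms are either known or forced to vanish.
u has homogeneous Neumann: u'(0) = u'(2) = 0. So [u' v]_0^2 = 0·v(2) − 0·v(0) = 0 for any v; take V = H^1(0, 2).
Weak formulation: find u (satisfying any essential BC) such that ∫_0^2 u'(x) v'(x) dx = ∫_0^2 f v dx for all v ∈ V (homogeneous Neumann, so boundary terms vanish).
Substituting f(x) = -3*x^2 - x + 5, the right-hand side is ∫_0^2 (-3*x^2 - x + 5) v dx.
Compatibility check (pure Neumann): taking v ≡ 1 ∈ V gives 0 = ∫_0^2 f dx + (0) − (0), i.e. ∫_0^2 f dx must equal u'(0) − u'(2) = 0. Indeed ∫_0^2 (-3*x^2 - x + 5) dx = 0, so the data are compatible. The solution is then unique only up to an additive constant (fix it e.g. by requiring ∫_0^2 u dx = 0).


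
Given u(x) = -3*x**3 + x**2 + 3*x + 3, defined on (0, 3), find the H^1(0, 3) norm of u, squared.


||u||_{H^1}^2 = 143334/35

The H^1 norm (squared) on an interval (0, L) is
  ||u||_{H^1}^2 = ∫_0^L u(x)^2 dx + ∫_0^L u'(x)^2 dx.
Compute u'(x) = -9*x**2 + 2*x + 3.
Then u(x)^2 = 9*x**6 - 6*x**5 - 17*x**4 - 12*x**3 + 15*x**2 + 18*x + 9 and u'(x)^2 = 81*x**4 - 36*x**3 - 50*x**2 + 12*x + 9.
Integrate each monomial from 0 to 3 using ∫_0^3 c·x^n dx = c·3^(n+1)/(n+1):
  ∫_0^3 u(x)^2 dx = ∫_0^3 (9*x^6 - 6*x^5 - 17*x^4 - 12*x^3 + 15*x^2 + 18*x + 9) dx. Term by term:
    ∫_0^3 9*x^6 dx = 19683/7;  ∫_0^3 -6*x^5 dx = -729;  ∫_0^3 -17*x^4 dx = -4131/5;
    ∫_0^3 -12*x^3 dx = -243;  ∫_0^3 15*x^2 dx = 135;  ∫_0^3 18*x dx = 81;
    ∫_0^3 9 dx = 27.
  Sum: 19683/7 − 729 − 4131/5 − 243 + 135 + 81 + 27 = 43983/35.
  ∫_0^3 u'(x)^2 dx = ∫_0^3 (81*x^4 - 36*x^3 - 50*x^2 + 12*x + 9) dx. Term by term:
    ∫_0^3 81*x^4 dx = 19683/5;  ∫_0^3 -36*x^3 dx = -729;  ∫_0^3 -50*x^2 dx = -450;
    ∫_0^3 12*x dx = 54;  ∫_0^3 9 dx = 27.
  Sum: 19683/5 − 729 − 450 + 54 + 27 = 14193/5.
Adding: ||u||_{H^1}^2 = 43983/35 + 14193/5 = 143334/35.


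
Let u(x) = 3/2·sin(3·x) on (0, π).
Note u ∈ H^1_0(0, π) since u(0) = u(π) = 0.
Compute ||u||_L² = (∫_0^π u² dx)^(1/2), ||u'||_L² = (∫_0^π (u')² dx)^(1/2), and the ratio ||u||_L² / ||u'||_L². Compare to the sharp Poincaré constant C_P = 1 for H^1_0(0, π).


||u||_L² / ||u'||_L² = 1/3 < C_P = 1.

u(x) = 3/2·sin(3·x), so u'(x) = 9*cos(3*x)/2.
Writing u(x) = A·sin(kπx/L) with A = 3/2 and k = 3, use ∫_0^L sin²(kπx/L) dx = L/2 and ∫_0^L cos²(kπx/L) dx = L/2.
u² = 9/4·sin²(3·x) and (u')² = 81/4·cos²(3·x), and each of sin², cos² integrates to L/2 = π/2 over (0, π).
∫_0^π u² dx = 9*π/8, so ||u||_L² = 3*sqrt(2)*sqrt(π)/4.
∫_0^π (u')² dx = 81*π/8, so ||u'||_L² = 9*sqrt(2)*sqrt(π)/4.
Ratio ||u||_L² / ||u'||_L² = 1/3.
Sharp Poincaré constant on H^1_0(0, π) is C_P = L/π = 1, achieved by sin(x).
This is the k = 3 harmonic; the ratio L/(kπ) is strictly less than C_P = L/π, consistent with the sharp inequality ||u||_L² ≤ C_P ||u'||_L².


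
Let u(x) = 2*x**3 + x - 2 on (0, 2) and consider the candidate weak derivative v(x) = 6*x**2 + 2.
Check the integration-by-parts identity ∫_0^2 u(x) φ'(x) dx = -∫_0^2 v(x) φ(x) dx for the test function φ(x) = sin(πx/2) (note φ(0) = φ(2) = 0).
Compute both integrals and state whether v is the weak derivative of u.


LHS = -52/π + 192/π^3, RHS = -56/π + 192/π^3. No, v is not the weak derivative of u.

u(x) = 2*x**3 + x - 2, classical derivative u'(x) = 6*x**2 + 1.
φ(x) = sin(πx/2), so φ'(x) = π*cos(π*x/2)/2.
Note φ(0) = φ(2) = 0, so the boundary term u·φ vanishes.
LHS = ∫_0^2 u(x) φ'(x) dx = ∫_0^2 (π*x^3*cos(π*x/2) + π*x*cos(π*x/2)/2 - π*cos(π*x/2)) dx. Term by term:
  ∫_0^2 -π*cos(π*x/2) dx = 0;  ∫_0^2 π*x^3*cos(π*x/2) dx = -48/π + 192/π^3;  ∫_0^2 π*x*cos(π*x/2)/2 dx = -4/π.
Sum: 0 + -48/π + 192/π^3 − 4/π = -52/π + 192/π^3.
So LHS = -52/π + 192/π^3.
∫_0^2 v(x) φ(x) dx = ∫_0^2 (6*x^2*sin(π*x/2) + 2*sin(π*x/2)) dx. Term by term:
  ∫_0^2 2*sin(π*x/2) dx = 8/π;  ∫_0^2 6*x^2*sin(π*x/2) dx = -192/π^3 + 48/π.
Sum: 8/π + -192/π^3 + 48/π = -192/π^3 + 56/π.
So RHS = -∫_0^2 v(x) φ(x) dx = -56/π + 192/π^3.
LHS − RHS = 4/π ≠ 0, so the identity fails.
(For a valid weak derivative the identity must hold for EVERY test function, in particular this one. The failure shows v is NOT the weak derivative of u.)
Correct weak derivative would be u'(x) = 6*x**2 + 1.


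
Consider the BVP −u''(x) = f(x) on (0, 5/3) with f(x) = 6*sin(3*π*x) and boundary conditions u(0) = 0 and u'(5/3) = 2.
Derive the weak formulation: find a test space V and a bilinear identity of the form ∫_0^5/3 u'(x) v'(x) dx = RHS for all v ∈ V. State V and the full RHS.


V = {v ∈ H^1(0, 5/3) : v(0) = 0} (test functions vanish at x = 0 where u is specified); weak form: ∫_0^5/3 u'v' dx = ∫_0^5/3 (6*sin(3*π*x)) v dx + 2·v(5/3) for all v ∈ V.

Multiply both sides by a test function v and integrate from 0 to 5/3:
  ∫_0^5/3 −u''(x) v(x) dx = ∫_0^5/3 f(x) v(x) dx.
Integrate the LHS by parts once:
  ∫_0^5/3 −u'' v dx = −[u'(x) v(x)]_0^5/3 + ∫_0^5/3 u'(x) v'(x) dx.
Thus ∫_0^5/3 u'(x) v'(x) dx = ∫_0^5/3 f(x) v(x) dx + [u'(x) v(x)]_0^5/3.
Choose V so that boundary terms are either known or forced to vanish.
Mixed BC: u(0) = 0 (Dirichlet) and u'(5/3) = 2 (Neumann). Define V = {v ∈ H^1(0, 5/3) : v(0) = 0}. Then [u' v]_0^5/3 = u'(5/3)·v(5/3) − u'(0)·0 = 2·v(5/3).
Weak formulation: find u (satisfying any essential BC) such that ∫_0^5/3 u'(x) v'(x) dx = ∫_0^5/3 f v dx + 2·v(5/3) for all v ∈ V (Dirichlet at 0 absorbed into V; Neumann datum at x = 5/3 contributes the boundary term).
Substituting f(x) = 6*sin(3*π*x), the right-hand side is ∫_0^5/3 (6*sin(3*π*x)) v dx + 2·v(5/3).


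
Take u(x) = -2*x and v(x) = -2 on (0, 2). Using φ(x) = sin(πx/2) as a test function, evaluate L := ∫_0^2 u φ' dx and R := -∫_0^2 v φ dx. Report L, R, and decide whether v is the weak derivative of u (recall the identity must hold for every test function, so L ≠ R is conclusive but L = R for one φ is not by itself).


LHS = 8/π, RHS = 8/π. Yes, v = u' weakly.

u(x) = -2*x, classical derivative u'(x) = -2.
φ(x) = sin(πx/2), so φ'(x) = π*cos(π*x/2)/2.
Note φ(0) = φ(2) = 0, so the boundary term u·φ vanishes.
LHS = ∫_0^2 u(x) φ'(x) dx = ∫_0^2 (-π*x*cos(π*x/2)) dx. Term by term:
  ∫_0^2 -π*x*cos(π*x/2) dx = 8/π.
So LHS = 8/π.
∫_0^2 v(x) φ(x) dx = ∫_0^2 (-2*sin(π*x/2)) dx. Term by term:
  ∫_0^2 -2*sin(π*x/2) dx = -8/π.
So RHS = -∫_0^2 v(x) φ(x) dx = 8/π.
LHS = RHS, so the identity holds for this test φ.
Moreover u is smooth here and v(x) = u'(x) = -2 pointwise, so the identity holds for every test function. Hence v is the weak derivative of u.


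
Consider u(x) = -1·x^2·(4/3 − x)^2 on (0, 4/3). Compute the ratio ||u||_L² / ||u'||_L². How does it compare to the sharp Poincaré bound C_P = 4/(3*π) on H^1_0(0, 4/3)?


||u||_L² / ||u'||_L² = 2*sqrt(3)/9 < C_P = 4/(3*π).

u(x) = -1·x^2·(4/3 − x)^2, so u'(x) = 4*x*(-9*x^2 + 18*x - 8)/9.
u(x) = -1·x^2·(4/3 − x)^2 vanishes at x = 0 and x = 4/3, so u ∈ H^1_0(0, 4/3). Differentiate via the product rule and integrate the resulting polynomials term by term.
  ∫_0^4/3 u² dx = ∫_0^4/3 (x^8 - 16*x^7/3 + 32*x^6/3 - 256*x^5/27 + 256*x^4/81) dx. Term by term:
    ∫_0^4/3 x^8 dx = 262144/177147;  ∫_0^4/3 -16*x^7/3 dx = -131072/19683;  ∫_0^4/3 32*x^6/3 dx = 524288/45927;
    ∫_0^4/3 -256*x^5/27 dx = -524288/59049;  ∫_0^4/3 256*x^4/81 dx = 262144/98415.
  Sum: 262144/177147 − 131072/19683 + 524288/45927 − 524288/59049 + 262144/98415 = 131072/6200145.
  ∫_0^4/3 (u')² dx = ∫_0^4/3 (16*x^6 - 64*x^5 + 832*x^4/9 - 512*x^3/9 + 1024*x^2/81) dx. Term by term:
    ∫_0^4/3 16*x^6 dx = 262144/15309;  ∫_0^4/3 -64*x^5 dx = -131072/2187;  ∫_0^4/3 832*x^4/9 dx = 851968/10935;
    ∫_0^4/3 -512*x^3/9 dx = -32768/729;  ∫_0^4/3 1024*x^2/81 dx = 65536/6561.
  Sum: 262144/15309 − 131072/2187 + 851968/10935 − 32768/729 + 65536/6561 = 32768/229635.
∫_0^4/3 u² dx = 131072/6200145, so ||u||_L² = 256*sqrt(210)/25515.
∫_0^4/3 (u')² dx = 32768/229635, so ||u'||_L² = 128*sqrt(70)/2835.
Ratio ||u||_L² / ||u'||_L² = 2*sqrt(3)/9.
Sharp Poincaré constant on H^1_0(0, 4/3) is C_P = L/π = 4/(3*π), achieved by sin(3*π/4·x).
A polynomial bump cannot attain the sharp Poincaré constant (only the first sine eigenfunction does), so the ratio is strictly less than C_P, consistent with ||u||_L² ≤ C_P ||u'||_L².


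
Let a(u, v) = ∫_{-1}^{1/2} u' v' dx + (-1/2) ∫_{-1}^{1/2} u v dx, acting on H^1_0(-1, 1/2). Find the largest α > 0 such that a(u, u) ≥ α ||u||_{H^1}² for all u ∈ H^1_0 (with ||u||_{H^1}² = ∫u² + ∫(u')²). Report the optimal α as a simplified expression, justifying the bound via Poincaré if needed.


α = (-9 + 8*π^2)/(2*(9 + 4*π^2))

Coercivity of a(·,·) on H^1_0(-1, 1/2) means a(u, u) ≥ α ||u||_{H^1}² for every u ∈ H^1_0.
The interval has length L = 3/2, and Poincaré/coercivity depend only on L. Here a(u, u) = ∫(u')² + (-1/2)·∫u².
Here c = -1/2 < 0 with |c| < (π/L)² = 4*π^2/9, so coercivity still holds. The condition a(u,u) ≥ α||u||_{H^1}² reads (1−α)∫(u')² ≥ (α−c)∫u². Any admissible α is ≤ 1 (rapidly oscillating u have ∫u²/∫(u')² → 0), and α = 1 would force 0 ≥ (1−c)∫u², impossible since c < 1; so 1−α > 0. By the sharp Poincaré inequality on H^1_0 of an interval of length L, ∫(u')² ≥ (π/L)²∫u² with equality for the first sine mode sin(π(x−x₀)/L) (x₀ the left endpoint), so the inequality holds for all u iff (1−α)(π/L)² ≥ α − c, i.e. α ≤ ((π/L)² + c)/((π/L)² + 1) = (1 + c(L/π)²)/(1 + (L/π)²). (Direct route, valid since c ≤ 0: Poincaré gives c∫u² ≥ c(L/π)²∫(u')², so a(u,u) ≥ (1 + c(L/π)²)∫(u')², while ||u||_{H^1}² ≤ (1 + (L/π)²)∫(u')²; dividing yields the same α.) With (π/L)² = 4*π^2/9 and c = -1/2, the largest admissible constant is α = ((π/L)² + c)/((π/L)² + 1).
Simplifying, α = (-9 + 8*π^2)/(2*(9 + 4*π^2)).
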